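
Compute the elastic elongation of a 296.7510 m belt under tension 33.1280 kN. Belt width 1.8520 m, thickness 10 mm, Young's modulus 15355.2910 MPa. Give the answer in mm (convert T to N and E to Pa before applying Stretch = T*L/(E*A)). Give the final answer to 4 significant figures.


A = 1.8520 * 0.01 = 0.01852 m^2
Stretch = 33.1280*1000 * 296.7510 / (15355.2910e6 * 0.01852) * 1000
Stretch = 34.57 mm


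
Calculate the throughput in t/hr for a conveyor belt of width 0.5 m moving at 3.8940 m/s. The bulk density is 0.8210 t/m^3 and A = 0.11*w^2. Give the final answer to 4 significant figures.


A = 0.11 * 0.5^2 = 0.0275 m^2
C = 0.0275 * 3.8940 * 0.8210 * 3600
C = 316.5 t/hr


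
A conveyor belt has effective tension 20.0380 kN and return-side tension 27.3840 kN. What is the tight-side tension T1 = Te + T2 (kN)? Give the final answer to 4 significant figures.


T1 = Te + T2 = 20.0380 + 27.3840
T1 = 47.42 kN


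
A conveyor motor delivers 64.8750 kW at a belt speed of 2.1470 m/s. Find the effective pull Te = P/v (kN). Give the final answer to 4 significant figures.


Te = P / v = 64.8750 / 2.1470
Te = 30.22 kN


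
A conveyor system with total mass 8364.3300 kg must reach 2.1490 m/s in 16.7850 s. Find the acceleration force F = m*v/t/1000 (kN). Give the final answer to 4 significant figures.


F = 8364.3300 * 2.1490 / 16.7850 / 1000
F = 1.071 kN


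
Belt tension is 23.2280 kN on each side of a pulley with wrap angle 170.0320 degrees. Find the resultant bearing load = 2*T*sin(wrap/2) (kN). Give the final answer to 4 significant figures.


F = 2 * 23.2280 * sin(170.0320/2 deg)
F = 46.28 kN


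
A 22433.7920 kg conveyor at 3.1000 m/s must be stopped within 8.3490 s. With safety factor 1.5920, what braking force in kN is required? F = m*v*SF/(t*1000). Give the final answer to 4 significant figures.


F = 22433.7920 * 3.1000 / 8.3490 * 1.5920 / 1000
F = 13.26 kN


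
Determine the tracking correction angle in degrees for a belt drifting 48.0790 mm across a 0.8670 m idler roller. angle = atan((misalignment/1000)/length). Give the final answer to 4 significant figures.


misalign_m = 48.0790 / 1000 = 0.048079 m
angle = atan(0.048079 / 0.8670)
angle = 3.174 deg


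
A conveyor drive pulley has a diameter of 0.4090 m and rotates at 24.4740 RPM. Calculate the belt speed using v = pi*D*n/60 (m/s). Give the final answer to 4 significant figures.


v = pi * 0.4090 * 24.4740 / 60
v = 0.5241 m/s


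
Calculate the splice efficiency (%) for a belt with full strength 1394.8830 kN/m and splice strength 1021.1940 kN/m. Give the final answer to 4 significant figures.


Eff = 1021.1940 / 1394.8830 * 100
Eff = 73.21 %


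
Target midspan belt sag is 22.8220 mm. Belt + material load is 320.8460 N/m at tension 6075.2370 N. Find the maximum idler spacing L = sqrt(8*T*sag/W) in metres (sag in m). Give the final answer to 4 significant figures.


sag = 22.8220/1000 = 0.022822 m
L = sqrt(8 * 6075.2370 * 0.022822 / 320.8460)
L = 1.859 m


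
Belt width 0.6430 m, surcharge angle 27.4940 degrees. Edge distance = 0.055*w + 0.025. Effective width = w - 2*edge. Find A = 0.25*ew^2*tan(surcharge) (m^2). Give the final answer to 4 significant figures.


edge = 0.055*0.6430 + 0.025 = 0.060365 m
ew = 0.6430 - 2*0.060365 = 0.52227 m
A = 0.25 * 0.52227^2 * tan(27.4940 deg)
A = 0.03549 m^2


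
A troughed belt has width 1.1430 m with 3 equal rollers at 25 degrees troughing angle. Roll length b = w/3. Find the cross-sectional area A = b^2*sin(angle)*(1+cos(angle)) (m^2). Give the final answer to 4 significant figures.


b = 1.1430/3 = 0.381 m
A = 0.381^2 * sin(25 deg) * (1 + cos(25 deg))
A = 0.1169 m^2


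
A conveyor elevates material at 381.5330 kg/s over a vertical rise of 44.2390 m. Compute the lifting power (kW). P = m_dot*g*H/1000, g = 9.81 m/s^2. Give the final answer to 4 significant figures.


P = 381.5330 * 9.81 * 44.2390 / 1000
P = 165.6 kW


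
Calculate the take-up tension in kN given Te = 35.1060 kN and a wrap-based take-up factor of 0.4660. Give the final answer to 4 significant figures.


T_tu = 35.1060 * 0.4660
T_tu = 16.36 kN


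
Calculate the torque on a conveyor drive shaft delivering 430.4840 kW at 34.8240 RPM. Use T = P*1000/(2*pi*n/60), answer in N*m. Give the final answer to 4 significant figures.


omega = 2*pi*34.8240/60 = 3.64676 rad/s
T = 430.4840*1000 / 3.64676
T = 118000 N*m


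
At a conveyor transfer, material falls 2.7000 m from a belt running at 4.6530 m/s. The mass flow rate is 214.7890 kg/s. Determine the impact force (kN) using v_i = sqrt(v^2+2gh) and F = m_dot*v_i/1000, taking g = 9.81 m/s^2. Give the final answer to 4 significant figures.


v_i = sqrt(4.6530^2 + 2*9.81*2.7000) = 8.63854 m/s
F = 214.7890 * 8.63854 / 1000
F = 1.855 kN


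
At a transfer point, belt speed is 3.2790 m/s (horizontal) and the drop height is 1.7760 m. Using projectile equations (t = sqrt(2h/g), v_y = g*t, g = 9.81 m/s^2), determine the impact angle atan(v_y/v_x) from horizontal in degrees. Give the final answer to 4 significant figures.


t = sqrt(2*1.7760/9.81) = 0.60173 s
v_y = 9.81 * 0.60173 = 5.90297 m/s
angle = atan(5.90297 / 3.2790) = 60.95 deg


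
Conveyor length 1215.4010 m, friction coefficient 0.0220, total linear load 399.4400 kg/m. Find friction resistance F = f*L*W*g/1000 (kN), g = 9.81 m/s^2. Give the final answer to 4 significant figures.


F = 0.0220 * 1215.4010 * 399.4400 * 9.81 / 1000
F = 104.8 kN


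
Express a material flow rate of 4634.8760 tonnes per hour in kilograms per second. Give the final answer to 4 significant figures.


m_dot = 4634.8760 * 1000 / 3600
m_dot = 1287 kg/s


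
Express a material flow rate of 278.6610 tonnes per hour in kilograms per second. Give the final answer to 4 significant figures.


m_dot = 278.6610 * 1000 / 3600
m_dot = 77.41 kg/s


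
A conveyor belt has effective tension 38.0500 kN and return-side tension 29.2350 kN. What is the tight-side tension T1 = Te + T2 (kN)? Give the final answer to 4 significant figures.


T1 = Te + T2 = 38.0500 + 29.2350
T1 = 67.28 kN


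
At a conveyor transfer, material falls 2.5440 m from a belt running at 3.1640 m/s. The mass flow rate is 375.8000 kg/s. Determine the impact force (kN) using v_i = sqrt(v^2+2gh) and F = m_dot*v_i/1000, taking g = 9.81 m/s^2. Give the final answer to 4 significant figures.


v_i = sqrt(3.1640^2 + 2*9.81*2.5440) = 7.74107 m/s
F = 375.8000 * 7.74107 / 1000
F = 2.909 kN


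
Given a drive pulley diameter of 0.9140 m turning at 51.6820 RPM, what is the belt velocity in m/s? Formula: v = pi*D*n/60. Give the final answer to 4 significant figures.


v = pi * 0.9140 * 51.6820 / 60
v = 2.473 m/s


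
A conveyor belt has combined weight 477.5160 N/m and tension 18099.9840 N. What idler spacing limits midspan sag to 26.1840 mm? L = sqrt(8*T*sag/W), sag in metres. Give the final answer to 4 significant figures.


sag = 26.1840/1000 = 0.026184 m
L = sqrt(8 * 18099.9840 * 0.026184 / 477.5160)
L = 2.818 m


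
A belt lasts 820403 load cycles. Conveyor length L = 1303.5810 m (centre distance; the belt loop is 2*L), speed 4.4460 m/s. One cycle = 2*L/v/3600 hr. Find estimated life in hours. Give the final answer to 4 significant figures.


cycle_time = 2 * 1303.5810 / 4.4460 / 3600 = 0.162891 hr
life = 820403 * 0.162891 = 133600 hours


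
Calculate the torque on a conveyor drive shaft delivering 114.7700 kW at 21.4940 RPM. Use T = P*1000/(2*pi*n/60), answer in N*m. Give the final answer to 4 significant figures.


omega = 2*pi*21.4940/60 = 2.25085 rad/s
T = 114.7700*1000 / 2.25085
T = 50990 N*m


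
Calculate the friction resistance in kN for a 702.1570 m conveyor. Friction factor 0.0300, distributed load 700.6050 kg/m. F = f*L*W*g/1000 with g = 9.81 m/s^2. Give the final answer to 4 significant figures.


F = 0.0300 * 702.1570 * 700.6050 * 9.81 / 1000
F = 144.8 kN


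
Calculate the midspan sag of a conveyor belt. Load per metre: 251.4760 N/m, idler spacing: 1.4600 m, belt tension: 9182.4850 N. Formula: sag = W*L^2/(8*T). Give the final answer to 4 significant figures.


sag = 251.4760 * 1.4600^2 / (8 * 9182.4850)
sag = 0.007297 m


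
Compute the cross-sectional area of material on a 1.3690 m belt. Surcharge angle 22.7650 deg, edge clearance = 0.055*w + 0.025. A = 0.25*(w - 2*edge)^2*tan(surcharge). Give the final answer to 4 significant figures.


edge = 0.055*1.3690 + 0.025 = 0.100295 m
ew = 1.3690 - 2*0.100295 = 1.16841 m
A = 0.25 * 1.16841^2 * tan(22.7650 deg)
A = 0.1432 m^2


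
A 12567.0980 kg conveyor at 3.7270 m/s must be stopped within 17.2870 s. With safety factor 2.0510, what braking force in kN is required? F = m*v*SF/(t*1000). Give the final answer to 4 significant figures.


F = 12567.0980 * 3.7270 / 17.2870 * 2.0510 / 1000
F = 5.557 kN


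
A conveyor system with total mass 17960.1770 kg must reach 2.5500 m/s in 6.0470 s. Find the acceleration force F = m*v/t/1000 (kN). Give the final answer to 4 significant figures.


F = 17960.1770 * 2.5500 / 6.0470 / 1000
F = 7.574 kN


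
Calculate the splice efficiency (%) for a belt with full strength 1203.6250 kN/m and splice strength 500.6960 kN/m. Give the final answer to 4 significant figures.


Eff = 500.6960 / 1203.6250 * 100
Eff = 41.60 %


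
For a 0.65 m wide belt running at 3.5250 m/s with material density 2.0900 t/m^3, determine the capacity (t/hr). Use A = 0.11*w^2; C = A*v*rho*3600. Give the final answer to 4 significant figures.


A = 0.11 * 0.65^2 = 0.046475 m^2
C = 0.046475 * 3.5250 * 2.0900 * 3600
C = 1233 t/hr


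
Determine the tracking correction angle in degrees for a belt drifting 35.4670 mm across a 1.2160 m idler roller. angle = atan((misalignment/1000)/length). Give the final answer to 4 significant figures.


misalign_m = 35.4670 / 1000 = 0.035467 m
angle = atan(0.035467 / 1.2160)
angle = 1.671 deg


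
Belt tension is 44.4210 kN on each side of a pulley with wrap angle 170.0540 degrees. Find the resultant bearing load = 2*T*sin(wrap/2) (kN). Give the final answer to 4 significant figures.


F = 2 * 44.4210 * sin(170.0540/2 deg)
F = 88.51 kN


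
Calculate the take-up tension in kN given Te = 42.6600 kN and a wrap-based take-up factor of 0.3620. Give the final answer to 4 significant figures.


T_tu = 42.6600 * 0.3620
T_tu = 15.44 kN


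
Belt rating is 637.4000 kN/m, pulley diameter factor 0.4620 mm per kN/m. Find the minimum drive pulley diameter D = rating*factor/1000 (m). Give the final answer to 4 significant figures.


D = 637.4000 * 0.4620 / 1000
D = 0.2945 m


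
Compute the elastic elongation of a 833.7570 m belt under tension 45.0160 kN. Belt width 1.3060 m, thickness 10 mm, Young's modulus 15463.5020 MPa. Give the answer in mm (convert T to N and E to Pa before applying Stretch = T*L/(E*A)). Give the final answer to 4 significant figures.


A = 1.3060 * 0.01 = 0.01306 m^2
Stretch = 45.0160*1000 * 833.7570 / (15463.5020e6 * 0.01306) * 1000
Stretch = 185.8 mm


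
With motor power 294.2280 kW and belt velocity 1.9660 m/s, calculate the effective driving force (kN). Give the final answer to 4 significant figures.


Te = P / v = 294.2280 / 1.9660
Te = 149.7 kN


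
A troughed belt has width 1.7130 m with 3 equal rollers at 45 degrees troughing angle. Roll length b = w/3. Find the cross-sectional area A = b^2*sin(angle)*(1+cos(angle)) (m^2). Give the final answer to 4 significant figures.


b = 1.7130/3 = 0.571 m
A = 0.571^2 * sin(45 deg) * (1 + cos(45 deg))
A = 0.3936 m^2


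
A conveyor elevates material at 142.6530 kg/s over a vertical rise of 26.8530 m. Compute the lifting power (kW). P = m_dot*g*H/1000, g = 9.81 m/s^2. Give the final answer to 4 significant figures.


P = 142.6530 * 9.81 * 26.8530 / 1000
P = 37.58 kW


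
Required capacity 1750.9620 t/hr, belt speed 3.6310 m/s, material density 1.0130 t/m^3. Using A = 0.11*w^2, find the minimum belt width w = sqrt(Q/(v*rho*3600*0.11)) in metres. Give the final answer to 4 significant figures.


A_req = 1750.9620 / (3.6310 * 1.0130 * 3600) = 0.132233 m^2
w = sqrt(0.132233 / 0.11)
w = 1.096 m


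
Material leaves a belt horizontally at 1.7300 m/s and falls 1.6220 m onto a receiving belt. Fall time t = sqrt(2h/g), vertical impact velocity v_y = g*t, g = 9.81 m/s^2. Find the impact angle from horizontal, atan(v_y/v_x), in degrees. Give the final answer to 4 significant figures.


t = sqrt(2*1.6220/9.81) = 0.57505 s
v_y = 9.81 * 0.57505 = 5.64124 m/s
angle = atan(5.64124 / 1.7300) = 72.95 deg


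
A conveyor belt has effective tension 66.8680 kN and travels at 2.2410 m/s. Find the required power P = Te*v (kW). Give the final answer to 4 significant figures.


P = Te * v = 66.8680 * 2.2410
P = 149.9 kW


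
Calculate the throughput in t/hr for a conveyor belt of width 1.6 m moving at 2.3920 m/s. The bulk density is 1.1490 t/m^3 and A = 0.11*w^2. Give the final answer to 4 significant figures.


A = 0.11 * 1.6^2 = 0.2816 m^2
C = 0.2816 * 2.3920 * 1.1490 * 3600
C = 2786 t/hr


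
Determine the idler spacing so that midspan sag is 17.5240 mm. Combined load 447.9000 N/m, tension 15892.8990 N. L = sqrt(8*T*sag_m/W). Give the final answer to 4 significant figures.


sag = 17.5240/1000 = 0.017524 m
L = sqrt(8 * 15892.8990 * 0.017524 / 447.9000)
L = 2.230 m


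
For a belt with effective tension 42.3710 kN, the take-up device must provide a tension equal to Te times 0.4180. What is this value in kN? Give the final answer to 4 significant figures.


T_tu = 42.3710 * 0.4180
T_tu = 17.71 kN


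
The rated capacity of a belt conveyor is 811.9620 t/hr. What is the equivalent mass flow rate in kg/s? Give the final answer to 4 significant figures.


m_dot = 811.9620 * 1000 / 3600
m_dot = 225.5 kg/s


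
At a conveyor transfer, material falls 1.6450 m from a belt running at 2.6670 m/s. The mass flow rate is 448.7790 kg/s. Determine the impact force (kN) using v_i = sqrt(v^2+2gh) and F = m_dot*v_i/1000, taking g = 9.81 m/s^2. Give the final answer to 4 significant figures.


v_i = sqrt(2.6670^2 + 2*9.81*1.6450) = 6.27597 m/s
F = 448.7790 * 6.27597 / 1000
F = 2.817 kN


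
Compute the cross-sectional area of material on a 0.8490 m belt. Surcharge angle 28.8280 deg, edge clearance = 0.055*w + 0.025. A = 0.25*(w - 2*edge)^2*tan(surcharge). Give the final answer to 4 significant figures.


edge = 0.055*0.8490 + 0.025 = 0.071695 m
ew = 0.8490 - 2*0.071695 = 0.70561 m
A = 0.25 * 0.70561^2 * tan(28.8280 deg)
A = 0.06851 m^2


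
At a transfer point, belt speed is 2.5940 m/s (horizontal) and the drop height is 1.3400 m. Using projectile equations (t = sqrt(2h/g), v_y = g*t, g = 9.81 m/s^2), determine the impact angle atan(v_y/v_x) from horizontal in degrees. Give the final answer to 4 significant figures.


t = sqrt(2*1.3400/9.81) = 0.522676 s
v_y = 9.81 * 0.522676 = 5.12745 m/s
angle = atan(5.12745 / 2.5940) = 63.16 deg


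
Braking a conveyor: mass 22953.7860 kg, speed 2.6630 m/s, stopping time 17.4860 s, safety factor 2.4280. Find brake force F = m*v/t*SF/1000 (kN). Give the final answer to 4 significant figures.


F = 22953.7860 * 2.6630 / 17.4860 * 2.4280 / 1000
F = 8.488 kN


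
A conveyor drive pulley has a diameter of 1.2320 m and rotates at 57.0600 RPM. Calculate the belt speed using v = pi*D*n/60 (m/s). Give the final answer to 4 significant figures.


v = pi * 1.2320 * 57.0600 / 60
v = 3.681 m/s


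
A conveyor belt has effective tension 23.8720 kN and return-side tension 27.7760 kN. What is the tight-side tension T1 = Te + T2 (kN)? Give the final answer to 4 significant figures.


T1 = Te + T2 = 23.8720 + 27.7760
T1 = 51.65 kN


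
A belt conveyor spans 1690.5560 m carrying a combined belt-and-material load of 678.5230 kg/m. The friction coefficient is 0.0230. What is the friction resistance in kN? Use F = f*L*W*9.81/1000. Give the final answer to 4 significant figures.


F = 0.0230 * 1690.5560 * 678.5230 * 9.81 / 1000
F = 258.8 kN


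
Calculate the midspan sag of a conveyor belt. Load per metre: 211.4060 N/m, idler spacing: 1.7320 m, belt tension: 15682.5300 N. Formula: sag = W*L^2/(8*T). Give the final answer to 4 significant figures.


sag = 211.4060 * 1.7320^2 / (8 * 15682.5300)
sag = 0.005055 m


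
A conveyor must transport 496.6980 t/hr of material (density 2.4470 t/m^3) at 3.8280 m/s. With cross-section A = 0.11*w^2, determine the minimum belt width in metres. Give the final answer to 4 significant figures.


A_req = 496.6980 / (3.8280 * 2.4470 * 3600) = 0.0147294 m^2
w = sqrt(0.0147294 / 0.11)
w = 0.3659 m


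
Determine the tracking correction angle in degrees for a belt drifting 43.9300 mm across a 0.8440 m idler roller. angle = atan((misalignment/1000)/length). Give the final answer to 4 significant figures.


misalign_m = 43.9300 / 1000 = 0.043930 m
angle = atan(0.043930 / 0.8440)
angle = 2.980 deg


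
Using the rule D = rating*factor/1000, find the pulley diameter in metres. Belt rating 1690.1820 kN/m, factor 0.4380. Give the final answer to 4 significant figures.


D = 1690.1820 * 0.4380 / 1000
D = 0.7403 m


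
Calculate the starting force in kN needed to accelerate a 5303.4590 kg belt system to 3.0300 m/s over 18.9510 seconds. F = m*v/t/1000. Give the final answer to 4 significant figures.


F = 5303.4590 * 3.0300 / 18.9510 / 1000
F = 0.8479 kN


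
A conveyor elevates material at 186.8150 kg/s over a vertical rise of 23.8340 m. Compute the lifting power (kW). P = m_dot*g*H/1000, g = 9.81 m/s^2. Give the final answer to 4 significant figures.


P = 186.8150 * 9.81 * 23.8340 / 1000
P = 43.68 kW


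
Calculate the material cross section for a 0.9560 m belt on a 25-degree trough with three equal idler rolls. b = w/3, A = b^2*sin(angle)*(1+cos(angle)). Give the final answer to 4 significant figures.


b = 0.9560/3 = 0.318667 m
A = 0.318667^2 * sin(25 deg) * (1 + cos(25 deg))
A = 0.08181 m^2


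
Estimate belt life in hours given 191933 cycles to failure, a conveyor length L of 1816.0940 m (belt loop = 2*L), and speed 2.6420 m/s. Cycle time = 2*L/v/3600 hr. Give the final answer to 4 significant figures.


cycle_time = 2 * 1816.0940 / 2.6420 / 3600 = 0.381885 hr
life = 191933 * 0.381885 = 73300 hours


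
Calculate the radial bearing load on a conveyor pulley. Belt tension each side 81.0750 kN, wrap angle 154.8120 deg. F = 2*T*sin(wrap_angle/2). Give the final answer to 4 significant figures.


F = 2 * 81.0750 * sin(154.8120/2 deg)
F = 158.2 kN


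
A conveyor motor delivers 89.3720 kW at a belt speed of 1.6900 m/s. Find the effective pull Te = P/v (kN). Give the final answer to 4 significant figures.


Te = P / v = 89.3720 / 1.6900
Te = 52.88 kN


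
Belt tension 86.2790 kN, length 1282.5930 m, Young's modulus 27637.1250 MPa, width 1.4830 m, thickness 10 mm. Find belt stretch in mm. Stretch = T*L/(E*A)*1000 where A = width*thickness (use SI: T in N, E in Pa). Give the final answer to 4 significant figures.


A = 1.4830 * 0.01 = 0.01483 m^2
Stretch = 86.2790*1000 * 1282.5930 / (27637.1250e6 * 0.01483) * 1000
Stretch = 270.0 mm


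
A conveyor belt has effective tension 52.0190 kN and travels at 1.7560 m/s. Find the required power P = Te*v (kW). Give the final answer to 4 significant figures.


P = Te * v = 52.0190 * 1.7560
P = 91.35 kW


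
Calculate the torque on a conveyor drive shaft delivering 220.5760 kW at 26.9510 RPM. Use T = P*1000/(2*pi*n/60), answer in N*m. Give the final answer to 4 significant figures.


omega = 2*pi*26.9510/60 = 2.8223 rad/s
T = 220.5760*1000 / 2.8223
T = 78150 N*m


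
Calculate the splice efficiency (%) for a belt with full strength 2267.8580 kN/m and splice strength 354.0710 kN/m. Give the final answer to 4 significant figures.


Eff = 354.0710 / 2267.8580 * 100
Eff = 15.61 %


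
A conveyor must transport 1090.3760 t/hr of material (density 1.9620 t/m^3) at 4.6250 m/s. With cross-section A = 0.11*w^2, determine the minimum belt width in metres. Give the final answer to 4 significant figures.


A_req = 1090.3760 / (4.6250 * 1.9620 * 3600) = 0.0333782 m^2
w = sqrt(0.0333782 / 0.11)
w = 0.5509 m


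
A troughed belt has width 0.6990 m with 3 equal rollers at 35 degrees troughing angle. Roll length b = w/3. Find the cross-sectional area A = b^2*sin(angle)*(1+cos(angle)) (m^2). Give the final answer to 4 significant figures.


b = 0.6990/3 = 0.233 m
A = 0.233^2 * sin(35 deg) * (1 + cos(35 deg))
A = 0.05665 m^2


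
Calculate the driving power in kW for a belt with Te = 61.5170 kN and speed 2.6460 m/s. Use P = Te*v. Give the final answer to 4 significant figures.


P = Te * v = 61.5170 * 2.6460
P = 162.8 kW


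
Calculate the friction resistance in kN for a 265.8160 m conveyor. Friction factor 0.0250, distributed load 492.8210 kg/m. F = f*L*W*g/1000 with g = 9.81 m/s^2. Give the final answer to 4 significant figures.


F = 0.0250 * 265.8160 * 492.8210 * 9.81 / 1000
F = 32.13 kN


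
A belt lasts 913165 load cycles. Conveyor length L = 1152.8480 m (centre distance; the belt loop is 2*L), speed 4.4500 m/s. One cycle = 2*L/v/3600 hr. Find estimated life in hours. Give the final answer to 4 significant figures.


cycle_time = 2 * 1152.8480 / 4.4500 / 3600 = 0.143926 hr
life = 913165 * 0.143926 = 131400 hours


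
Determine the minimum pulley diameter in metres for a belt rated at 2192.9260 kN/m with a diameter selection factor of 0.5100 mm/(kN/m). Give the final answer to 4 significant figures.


D = 2192.9260 * 0.5100 / 1000
D = 1.118 m


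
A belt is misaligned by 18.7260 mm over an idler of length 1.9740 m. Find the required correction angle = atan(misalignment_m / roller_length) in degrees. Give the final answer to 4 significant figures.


misalign_m = 18.7260 / 1000 = 0.018726 m
angle = atan(0.018726 / 1.9740)
angle = 0.5435 deg


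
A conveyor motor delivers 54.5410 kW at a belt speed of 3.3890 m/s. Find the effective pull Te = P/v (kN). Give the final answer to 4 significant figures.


Te = P / v = 54.5410 / 3.3890
Te = 16.09 kN


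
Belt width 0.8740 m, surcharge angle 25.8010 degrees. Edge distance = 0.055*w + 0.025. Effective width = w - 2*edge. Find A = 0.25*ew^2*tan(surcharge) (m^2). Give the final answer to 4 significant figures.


edge = 0.055*0.8740 + 0.025 = 0.07307 m
ew = 0.8740 - 2*0.07307 = 0.72786 m
A = 0.25 * 0.72786^2 * tan(25.8010 deg)
A = 0.06403 m^2


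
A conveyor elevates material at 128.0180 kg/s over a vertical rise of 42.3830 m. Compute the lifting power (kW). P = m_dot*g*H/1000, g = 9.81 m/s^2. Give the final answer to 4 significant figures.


P = 128.0180 * 9.81 * 42.3830 / 1000
P = 53.23 kW


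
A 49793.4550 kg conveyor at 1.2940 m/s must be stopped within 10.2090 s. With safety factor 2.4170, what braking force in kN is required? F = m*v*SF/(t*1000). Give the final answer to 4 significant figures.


F = 49793.4550 * 1.2940 / 10.2090 * 2.4170 / 1000
F = 15.25 kN


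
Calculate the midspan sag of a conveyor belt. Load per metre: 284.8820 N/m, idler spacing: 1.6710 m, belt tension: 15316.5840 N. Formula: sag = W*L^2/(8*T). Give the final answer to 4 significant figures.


sag = 284.8820 * 1.6710^2 / (8 * 15316.5840)
sag = 0.006492 m


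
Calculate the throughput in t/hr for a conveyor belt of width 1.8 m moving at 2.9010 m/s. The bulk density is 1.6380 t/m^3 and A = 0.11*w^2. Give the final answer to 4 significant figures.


A = 0.11 * 1.8^2 = 0.3564 m^2
C = 0.3564 * 2.9010 * 1.6380 * 3600
C = 6097 t/hr


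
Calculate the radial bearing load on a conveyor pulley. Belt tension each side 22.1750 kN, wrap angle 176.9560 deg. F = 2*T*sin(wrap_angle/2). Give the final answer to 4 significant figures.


F = 2 * 22.1750 * sin(176.9560/2 deg)
F = 44.33 kN


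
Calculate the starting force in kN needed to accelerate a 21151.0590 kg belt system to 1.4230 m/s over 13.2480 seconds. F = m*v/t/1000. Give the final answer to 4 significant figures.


F = 21151.0590 * 1.4230 / 13.2480 / 1000
F = 2.272 kN


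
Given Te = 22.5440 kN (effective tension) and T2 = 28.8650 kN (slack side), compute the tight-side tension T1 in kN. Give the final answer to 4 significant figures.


T1 = Te + T2 = 22.5440 + 28.8650
T1 = 51.41 kN


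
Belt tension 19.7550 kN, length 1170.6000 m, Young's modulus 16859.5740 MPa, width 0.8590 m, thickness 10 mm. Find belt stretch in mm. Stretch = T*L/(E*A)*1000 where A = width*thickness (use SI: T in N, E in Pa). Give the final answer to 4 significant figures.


A = 0.8590 * 0.01 = 0.00859 m^2
Stretch = 19.7550*1000 * 1170.6000 / (16859.5740e6 * 0.00859) * 1000
Stretch = 159.7 mm


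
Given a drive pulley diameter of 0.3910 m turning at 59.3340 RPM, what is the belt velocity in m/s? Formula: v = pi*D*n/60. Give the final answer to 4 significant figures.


v = pi * 0.3910 * 59.3340 / 60
v = 1.215 m/s


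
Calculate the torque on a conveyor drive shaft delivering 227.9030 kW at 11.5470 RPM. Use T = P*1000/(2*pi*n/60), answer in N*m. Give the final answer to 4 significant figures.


omega = 2*pi*11.5470/60 = 1.2092 rad/s
T = 227.9030*1000 / 1.2092
T = 188500 N*m


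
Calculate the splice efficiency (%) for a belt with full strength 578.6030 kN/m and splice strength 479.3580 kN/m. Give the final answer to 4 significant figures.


Eff = 479.3580 / 578.6030 * 100
Eff = 82.85 %


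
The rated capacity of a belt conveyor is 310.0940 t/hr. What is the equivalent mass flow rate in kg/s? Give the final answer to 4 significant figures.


m_dot = 310.0940 * 1000 / 3600
m_dot = 86.14 kg/s


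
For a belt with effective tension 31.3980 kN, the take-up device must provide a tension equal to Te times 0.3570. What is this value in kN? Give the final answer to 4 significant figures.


T_tu = 31.3980 * 0.3570
T_tu = 11.21 kN


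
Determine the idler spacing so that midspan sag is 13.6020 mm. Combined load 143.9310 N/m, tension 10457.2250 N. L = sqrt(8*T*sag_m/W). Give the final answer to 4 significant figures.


sag = 13.6020/1000 = 0.013602 m
L = sqrt(8 * 10457.2250 * 0.013602 / 143.9310)
L = 2.812 m


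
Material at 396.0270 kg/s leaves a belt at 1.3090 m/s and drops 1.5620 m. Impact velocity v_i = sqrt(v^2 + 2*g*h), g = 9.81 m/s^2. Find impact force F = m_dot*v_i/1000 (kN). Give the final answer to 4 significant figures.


v_i = sqrt(1.3090^2 + 2*9.81*1.5620) = 5.68858 m/s
F = 396.0270 * 5.68858 / 1000
F = 2.253 kN


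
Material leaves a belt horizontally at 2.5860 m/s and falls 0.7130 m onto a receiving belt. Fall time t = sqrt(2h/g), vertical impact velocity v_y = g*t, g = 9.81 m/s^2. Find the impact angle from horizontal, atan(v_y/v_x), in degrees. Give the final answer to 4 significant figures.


t = sqrt(2*0.7130/9.81) = 0.381264 s
v_y = 9.81 * 0.381264 = 3.7402 m/s
angle = atan(3.7402 / 2.5860) = 55.34 deg


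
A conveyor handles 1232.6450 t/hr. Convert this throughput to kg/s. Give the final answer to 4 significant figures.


m_dot = 1232.6450 * 1000 / 3600
m_dot = 342.4 kg/s


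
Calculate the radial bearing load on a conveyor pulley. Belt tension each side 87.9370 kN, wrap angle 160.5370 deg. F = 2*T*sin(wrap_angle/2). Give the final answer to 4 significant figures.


F = 2 * 87.9370 * sin(160.5370/2 deg)
F = 173.3 kN


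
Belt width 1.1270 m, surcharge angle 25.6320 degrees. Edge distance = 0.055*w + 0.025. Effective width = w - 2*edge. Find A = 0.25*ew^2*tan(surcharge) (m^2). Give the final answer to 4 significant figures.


edge = 0.055*1.1270 + 0.025 = 0.086985 m
ew = 1.1270 - 2*0.086985 = 0.95303 m
A = 0.25 * 0.95303^2 * tan(25.6320 deg)
A = 0.1089 m^2


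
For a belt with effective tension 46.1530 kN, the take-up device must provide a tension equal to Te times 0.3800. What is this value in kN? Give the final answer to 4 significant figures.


T_tu = 46.1530 * 0.3800
T_tu = 17.54 kN


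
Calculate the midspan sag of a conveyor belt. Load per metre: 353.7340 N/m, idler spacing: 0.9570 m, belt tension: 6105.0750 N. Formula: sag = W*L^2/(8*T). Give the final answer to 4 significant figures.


sag = 353.7340 * 0.9570^2 / (8 * 6105.0750)
sag = 0.006633 m


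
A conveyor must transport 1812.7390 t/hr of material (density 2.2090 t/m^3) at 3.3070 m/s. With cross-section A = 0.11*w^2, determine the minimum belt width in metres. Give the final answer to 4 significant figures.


A_req = 1812.7390 / (3.3070 * 2.2090 * 3600) = 0.0689291 m^2
w = sqrt(0.0689291 / 0.11)
w = 0.7916 m


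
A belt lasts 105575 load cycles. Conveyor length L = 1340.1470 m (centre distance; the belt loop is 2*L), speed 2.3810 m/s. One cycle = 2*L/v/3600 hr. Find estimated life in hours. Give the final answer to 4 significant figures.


cycle_time = 2 * 1340.1470 / 2.3810 / 3600 = 0.312695 hr
life = 105575 * 0.312695 = 33010 hours


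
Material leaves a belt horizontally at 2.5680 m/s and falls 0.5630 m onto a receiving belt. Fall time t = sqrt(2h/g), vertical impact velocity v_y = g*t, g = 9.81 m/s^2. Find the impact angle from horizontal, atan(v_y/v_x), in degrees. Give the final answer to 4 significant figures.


t = sqrt(2*0.5630/9.81) = 0.338793 s
v_y = 9.81 * 0.338793 = 3.32356 m/s
angle = atan(3.32356 / 2.5680) = 52.31 deg


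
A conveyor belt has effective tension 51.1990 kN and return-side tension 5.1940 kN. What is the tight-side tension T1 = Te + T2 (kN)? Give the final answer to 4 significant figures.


T1 = Te + T2 = 51.1990 + 5.1940
T1 = 56.39 kN


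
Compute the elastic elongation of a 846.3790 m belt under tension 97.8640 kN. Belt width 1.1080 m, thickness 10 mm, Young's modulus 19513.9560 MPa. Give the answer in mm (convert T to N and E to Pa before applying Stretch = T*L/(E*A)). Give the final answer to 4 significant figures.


A = 1.1080 * 0.01 = 0.01108 m^2
Stretch = 97.8640*1000 * 846.3790 / (19513.9560e6 * 0.01108) * 1000
Stretch = 383.1 mm


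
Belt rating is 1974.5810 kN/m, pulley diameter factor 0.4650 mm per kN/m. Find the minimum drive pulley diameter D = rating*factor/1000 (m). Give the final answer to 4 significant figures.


D = 1974.5810 * 0.4650 / 1000
D = 0.9182 m


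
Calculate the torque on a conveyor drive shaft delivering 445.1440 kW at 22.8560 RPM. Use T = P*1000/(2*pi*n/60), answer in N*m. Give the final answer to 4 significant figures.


omega = 2*pi*22.8560/60 = 2.39347 rad/s
T = 445.1440*1000 / 2.39347
T = 186000 N*m


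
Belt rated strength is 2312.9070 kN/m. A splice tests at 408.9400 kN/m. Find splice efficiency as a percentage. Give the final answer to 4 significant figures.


Eff = 408.9400 / 2312.9070 * 100
Eff = 17.68 %


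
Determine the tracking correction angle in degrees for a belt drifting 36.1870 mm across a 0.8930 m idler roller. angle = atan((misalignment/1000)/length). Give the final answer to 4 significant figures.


misalign_m = 36.1870 / 1000 = 0.036187 m
angle = atan(0.036187 / 0.8930)
angle = 2.321 deg


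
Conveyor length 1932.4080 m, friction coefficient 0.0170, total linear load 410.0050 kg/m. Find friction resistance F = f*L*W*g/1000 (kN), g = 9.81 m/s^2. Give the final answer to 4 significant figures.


F = 0.0170 * 1932.4080 * 410.0050 * 9.81 / 1000
F = 132.1 kN


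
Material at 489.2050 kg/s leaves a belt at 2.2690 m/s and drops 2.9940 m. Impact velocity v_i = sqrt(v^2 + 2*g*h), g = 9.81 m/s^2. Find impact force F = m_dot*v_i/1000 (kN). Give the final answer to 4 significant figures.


v_i = sqrt(2.2690^2 + 2*9.81*2.9940) = 7.99316 m/s
F = 489.2050 * 7.99316 / 1000
F = 3.910 kN


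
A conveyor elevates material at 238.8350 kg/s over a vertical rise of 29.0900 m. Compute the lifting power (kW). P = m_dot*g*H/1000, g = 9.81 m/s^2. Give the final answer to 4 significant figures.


P = 238.8350 * 9.81 * 29.0900 / 1000
P = 68.16 kW


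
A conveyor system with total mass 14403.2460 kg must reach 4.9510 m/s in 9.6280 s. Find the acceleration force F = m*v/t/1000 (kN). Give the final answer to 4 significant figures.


F = 14403.2460 * 4.9510 / 9.6280 / 1000
F = 7.407 kN


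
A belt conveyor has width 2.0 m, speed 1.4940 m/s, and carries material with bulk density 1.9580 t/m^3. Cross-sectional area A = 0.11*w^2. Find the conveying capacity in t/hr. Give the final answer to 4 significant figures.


A = 0.11 * 2.0^2 = 0.44 m^2
C = 0.44 * 1.4940 * 1.9580 * 3600
C = 4634 t/hr


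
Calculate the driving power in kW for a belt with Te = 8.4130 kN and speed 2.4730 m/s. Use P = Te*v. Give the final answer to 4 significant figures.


P = Te * v = 8.4130 * 2.4730
P = 20.81 kW


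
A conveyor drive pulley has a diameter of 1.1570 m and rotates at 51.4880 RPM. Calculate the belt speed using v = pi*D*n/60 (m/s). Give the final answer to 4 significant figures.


v = pi * 1.1570 * 51.4880 / 60
v = 3.119 m/s


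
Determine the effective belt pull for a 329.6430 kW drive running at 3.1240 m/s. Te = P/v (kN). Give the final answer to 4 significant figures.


Te = P / v = 329.6430 / 3.1240
Te = 105.5 kN


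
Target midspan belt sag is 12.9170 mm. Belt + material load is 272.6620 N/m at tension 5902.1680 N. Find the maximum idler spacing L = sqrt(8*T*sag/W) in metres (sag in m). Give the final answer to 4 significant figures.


sag = 12.9170/1000 = 0.012917 m
L = sqrt(8 * 5902.1680 * 0.012917 / 272.6620)
L = 1.496 m


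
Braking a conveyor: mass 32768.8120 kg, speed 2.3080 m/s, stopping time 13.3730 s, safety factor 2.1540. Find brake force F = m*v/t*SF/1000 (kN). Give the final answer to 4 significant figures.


F = 32768.8120 * 2.3080 / 13.3730 * 2.1540 / 1000
F = 12.18 kN


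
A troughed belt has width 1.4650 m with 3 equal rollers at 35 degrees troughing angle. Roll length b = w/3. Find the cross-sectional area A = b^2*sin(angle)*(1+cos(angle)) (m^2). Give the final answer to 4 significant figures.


b = 1.4650/3 = 0.488333 m
A = 0.488333^2 * sin(35 deg) * (1 + cos(35 deg))
A = 0.2488 m^2


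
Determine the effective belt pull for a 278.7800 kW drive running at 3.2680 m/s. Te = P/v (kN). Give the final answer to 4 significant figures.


Te = P / v = 278.7800 / 3.2680
Te = 85.31 kN


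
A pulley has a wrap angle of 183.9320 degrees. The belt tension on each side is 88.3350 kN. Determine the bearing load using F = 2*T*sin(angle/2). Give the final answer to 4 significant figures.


F = 2 * 88.3350 * sin(183.9320/2 deg)
F = 176.6 kN


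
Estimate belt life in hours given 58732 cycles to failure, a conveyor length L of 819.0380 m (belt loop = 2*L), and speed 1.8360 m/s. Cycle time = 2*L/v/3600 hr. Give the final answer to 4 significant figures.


cycle_time = 2 * 819.0380 / 1.8360 / 3600 = 0.247833 hr
life = 58732 * 0.247833 = 14560 hours


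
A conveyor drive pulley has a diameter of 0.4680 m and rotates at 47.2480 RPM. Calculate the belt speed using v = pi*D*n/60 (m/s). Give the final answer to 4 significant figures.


v = pi * 0.4680 * 47.2480 / 60
v = 1.158 m/s


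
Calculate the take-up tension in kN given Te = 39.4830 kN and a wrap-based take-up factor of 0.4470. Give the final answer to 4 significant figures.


T_tu = 39.4830 * 0.4470
T_tu = 17.65 kN


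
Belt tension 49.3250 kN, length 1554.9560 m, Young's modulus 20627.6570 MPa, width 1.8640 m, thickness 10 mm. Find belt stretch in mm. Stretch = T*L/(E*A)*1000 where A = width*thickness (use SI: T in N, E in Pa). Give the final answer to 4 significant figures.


A = 1.8640 * 0.01 = 0.01864 m^2
Stretch = 49.3250*1000 * 1554.9560 / (20627.6570e6 * 0.01864) * 1000
Stretch = 199.5 mm


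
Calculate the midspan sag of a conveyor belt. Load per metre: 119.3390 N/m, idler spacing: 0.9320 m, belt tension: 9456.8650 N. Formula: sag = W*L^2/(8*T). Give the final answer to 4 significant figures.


sag = 119.3390 * 0.9320^2 / (8 * 9456.8650)
sag = 0.001370 m


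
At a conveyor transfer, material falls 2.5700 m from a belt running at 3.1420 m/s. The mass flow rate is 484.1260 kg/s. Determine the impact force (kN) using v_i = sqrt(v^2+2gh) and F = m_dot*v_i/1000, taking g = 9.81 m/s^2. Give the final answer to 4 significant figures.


v_i = sqrt(3.1420^2 + 2*9.81*2.5700) = 7.76502 m/s
F = 484.1260 * 7.76502 / 1000
F = 3.759 kN


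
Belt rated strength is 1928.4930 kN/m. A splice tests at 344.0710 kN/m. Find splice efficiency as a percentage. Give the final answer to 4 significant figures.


Eff = 344.0710 / 1928.4930 * 100
Eff = 17.84 %


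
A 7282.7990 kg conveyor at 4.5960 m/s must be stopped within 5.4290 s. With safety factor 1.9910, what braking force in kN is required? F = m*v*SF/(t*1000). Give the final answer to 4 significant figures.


F = 7282.7990 * 4.5960 / 5.4290 * 1.9910 / 1000
F = 12.28 kN


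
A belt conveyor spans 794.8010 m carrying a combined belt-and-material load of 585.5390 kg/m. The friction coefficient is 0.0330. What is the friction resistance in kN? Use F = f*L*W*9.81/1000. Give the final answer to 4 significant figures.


F = 0.0330 * 794.8010 * 585.5390 * 9.81 / 1000
F = 150.7 kN


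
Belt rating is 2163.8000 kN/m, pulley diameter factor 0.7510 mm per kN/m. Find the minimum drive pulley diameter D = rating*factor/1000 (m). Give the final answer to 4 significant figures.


D = 2163.8000 * 0.7510 / 1000
D = 1.625 m


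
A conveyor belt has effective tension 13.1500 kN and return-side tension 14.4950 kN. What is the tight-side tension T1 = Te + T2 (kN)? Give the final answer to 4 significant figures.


T1 = Te + T2 = 13.1500 + 14.4950
T1 = 27.64 kN


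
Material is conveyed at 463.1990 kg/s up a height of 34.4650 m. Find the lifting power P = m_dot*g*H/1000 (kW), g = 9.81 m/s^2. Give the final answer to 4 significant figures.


P = 463.1990 * 9.81 * 34.4650 / 1000
P = 156.6 kW


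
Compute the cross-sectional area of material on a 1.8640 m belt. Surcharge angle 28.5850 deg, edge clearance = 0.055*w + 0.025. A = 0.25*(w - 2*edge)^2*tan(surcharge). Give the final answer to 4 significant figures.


edge = 0.055*1.8640 + 0.025 = 0.12752 m
ew = 1.8640 - 2*0.12752 = 1.60896 m
A = 0.25 * 1.60896^2 * tan(28.5850 deg)
A = 0.3526 m^2


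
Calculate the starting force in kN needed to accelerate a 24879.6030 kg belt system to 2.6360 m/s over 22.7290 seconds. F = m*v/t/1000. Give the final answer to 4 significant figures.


F = 24879.6030 * 2.6360 / 22.7290 / 1000
F = 2.885 kN


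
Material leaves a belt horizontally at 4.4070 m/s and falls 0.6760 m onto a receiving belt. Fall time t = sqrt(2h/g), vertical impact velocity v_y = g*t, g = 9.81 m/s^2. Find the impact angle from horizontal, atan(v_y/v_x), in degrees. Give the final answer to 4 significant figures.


t = sqrt(2*0.6760/9.81) = 0.371239 s
v_y = 9.81 * 0.371239 = 3.64185 m/s
angle = atan(3.64185 / 4.4070) = 39.57 deg


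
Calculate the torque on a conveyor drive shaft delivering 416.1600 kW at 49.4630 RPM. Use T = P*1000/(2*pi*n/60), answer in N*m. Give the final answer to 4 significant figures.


omega = 2*pi*49.4630/60 = 5.17975 rad/s
T = 416.1600*1000 / 5.17975
T = 80340 N*m


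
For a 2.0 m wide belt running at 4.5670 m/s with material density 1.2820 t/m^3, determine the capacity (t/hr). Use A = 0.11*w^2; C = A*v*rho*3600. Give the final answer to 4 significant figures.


A = 0.11 * 2.0^2 = 0.44 m^2
C = 0.44 * 4.5670 * 1.2820 * 3600
C = 9274 t/hr


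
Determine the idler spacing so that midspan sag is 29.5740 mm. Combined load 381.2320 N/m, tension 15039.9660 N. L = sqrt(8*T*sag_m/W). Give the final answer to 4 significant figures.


sag = 29.5740/1000 = 0.029574 m
L = sqrt(8 * 15039.9660 * 0.029574 / 381.2320)
L = 3.055 m


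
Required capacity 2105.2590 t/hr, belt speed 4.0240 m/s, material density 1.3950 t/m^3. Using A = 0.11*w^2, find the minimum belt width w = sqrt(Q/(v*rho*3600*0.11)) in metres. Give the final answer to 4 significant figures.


A_req = 2105.2590 / (4.0240 * 1.3950 * 3600) = 0.104177 m^2
w = sqrt(0.104177 / 0.11)
w = 0.9732 m
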